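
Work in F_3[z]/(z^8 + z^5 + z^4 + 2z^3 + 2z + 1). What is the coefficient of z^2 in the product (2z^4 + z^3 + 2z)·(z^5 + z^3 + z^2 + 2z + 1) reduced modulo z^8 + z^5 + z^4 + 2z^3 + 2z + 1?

0

Multiply in F_3[z]: (2z^4 + z^3 + 2z)·(z^5 + z^3 + z^2 + 2z + 1) = 2z^9 + z^8 + 2z^7 + 2z^6 + 2z^5 + z^2 + 2z.
Reduce using z^8 ≡ 2z^5 + 2z^4 + z^3 + z + 2 (mod z^8 + z^5 + z^4 + 2z^3 + 2z + 1).
Reduced: 2z^7 + 2z^5 + z^4 + z^3 + z + 2.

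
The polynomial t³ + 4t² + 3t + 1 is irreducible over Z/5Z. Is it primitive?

No

Write f(t) = t³ + 4t² + 3t + 1.
|GF(5^3)^×| = 5^3 − 1 = 124. Prime factorization: 124 = 2^2·31.
f is primitive ⇔ t has order 124 in GF(5)[t]/(f), i.e. t^(124/q) ≠ 1 for each prime q | 124.
t^(62) mod f = 1
t^(4) mod f = 3t² + t + 4.
Since t^(62) = 1, the order of t divides 62 < 124; not primitive.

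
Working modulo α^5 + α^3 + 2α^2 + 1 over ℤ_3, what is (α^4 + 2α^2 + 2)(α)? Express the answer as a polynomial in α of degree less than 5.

α^3 + α^2 + 2α + 2

Multiply in ℤ_3[α]: (α^4 + 2α^2 + 2)·(α) = α^5 + 2α^3 + 2α.
Reduce using α^5 ≡ 2α^3 + α^2 + 2 (mod α^5 + α^3 + 2α^2 + 1).
Reduced: α^3 + α^2 + 2α + 2.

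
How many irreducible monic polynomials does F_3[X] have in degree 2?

Gauss's count: N_{3}(2) = (1/2) Σ_{d|2} μ(2/d)·3^d.
Divisors of 2: 1, 2; μ(2/d) for each: -1, 1.
Σ = − 3^1 + 3^2 = 6.
N = 6/2 = 3.

3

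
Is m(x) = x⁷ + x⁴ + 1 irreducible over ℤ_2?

Check for roots in ℤ_2: m(0) = 1; m(1) = 1.
No roots, so no linear factors.
Monic irreducibles of degree 2 over GF(2): x² + x + 1.
None of them divide m (all give nonzero remainder).
Monic irreducibles of degree 3 over GF(2): x³ + x + 1, x³ + x² + 1.
None of them divide m (all give nonzero remainder).
No irreducible factor of degree ≤ 3 exists, so m is irreducible over GF(2).

Yes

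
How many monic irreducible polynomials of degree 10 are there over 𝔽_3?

The number of monic irreducibles of degree 10 over GF(3) is (1/10)·Σ_{d∣10} μ(10/d) 3^d.
Divisors of 10: 1, 2, 5, 10; μ(10/d) for each: 1, -1, -1, 1.
Σ = 3^1 − 3^2 − 3^5 + 3^10 = 58800.
N = 58800/10 = 5880.

5880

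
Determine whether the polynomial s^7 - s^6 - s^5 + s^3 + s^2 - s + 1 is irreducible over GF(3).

Write h(s) = s^7 - s^6 - s^5 + s^3 + s^2 - s + 1.
Check for roots in GF(3): h(0) = 1; h(1) = 1; h(2) = 1.
No roots, so no linear factors.
Monic irreducibles of degree 2 over GF(3): s^2 + 1, s^2 + s - 1, s^2 - s - 1.
None of them divide h (all give nonzero remainder).
Degree-3 irreducible divisors: test the 8 monic irreducibles of degree 3 over GF(3).
None of them divide h (all give nonzero remainder).
No irreducible factor of degree ≤ 3 exists, so h is irreducible over GF(3).

Yes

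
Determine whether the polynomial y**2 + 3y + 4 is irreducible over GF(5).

Yes

Write P(y) = y**2 + 3y + 4.
Check for roots in GF(5): P(0) = 4; P(1) = 3; P(2) = 4; P(3) = 2; P(4) = 2.
No roots. A degree-2 polynomial over a field with no linear factor is irreducible.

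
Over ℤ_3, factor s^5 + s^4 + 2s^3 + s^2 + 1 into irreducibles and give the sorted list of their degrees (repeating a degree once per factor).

Write h(s) = s^5 + s^4 + 2s^3 + s^2 + 1.
Roots in ℤ_3: h(0) = 1; h(1) = 0 → root; h(2) = 0 → root.
Linear factors from roots: (s + 2), (s + 1).
Complete factorization: h(s) = (s + 1)·(s + 2)·(s^3 + s^2 + 2).
Factor degrees with multiplicity: 1 + 1 + 3 = 5.

1, 1, 3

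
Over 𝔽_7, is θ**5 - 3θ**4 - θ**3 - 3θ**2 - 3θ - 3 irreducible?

Write P(θ) = θ**5 - 3θ**4 - θ**3 - 3θ**2 - 3θ - 3.
Check for roots in 𝔽_7: P(0) = 4; P(1) = 2; P(2) = 4; P(3) = 4; P(4) = 3; P(5) = 3; P(6) = 1.
No roots, so no linear factors.
Degree-2 irreducible divisors: test the 21 monic irreducibles of degree 2 over GF(7).
None of them divide P (all give nonzero remainder).
No irreducible factor of degree ≤ 2 exists, so P is irreducible over GF(7).

Yes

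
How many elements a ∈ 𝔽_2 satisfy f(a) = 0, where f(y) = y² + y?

Evaluate at each of the 2 elements of 𝔽_2:
f(0) = 0 → root; f(1) = 0 → root.
Roots: {0, 1}.

2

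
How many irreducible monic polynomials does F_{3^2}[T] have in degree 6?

88440

The number of monic irreducibles of degree 6 over GF(9) is (1/6)·Σ_{d∣6} μ(6/d) 9^d.
Divisors of 6: 1, 2, 3, 6; μ(6/d) for each: 1, -1, -1, 1.
Σ = 9^1 − 9^2 − 9^3 + 9^6 = 530640.
N = 530640/6 = 88440.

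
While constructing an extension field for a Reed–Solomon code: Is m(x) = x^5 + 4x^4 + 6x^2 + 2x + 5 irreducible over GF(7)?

Check for roots in GF(7): m(0) = 5; m(1) = 4; m(2) = 3; m(3) = 2; m(4) = 1; m(5) = 1; m(6) = 5.
No roots, so no linear factors.
Degree-2 irreducible divisors: test the 21 monic irreducibles of degree 2 over GF(7).
None of them divide m (all give nonzero remainder).
No irreducible factor of degree ≤ 2 exists, so m is irreducible over GF(7).

Yes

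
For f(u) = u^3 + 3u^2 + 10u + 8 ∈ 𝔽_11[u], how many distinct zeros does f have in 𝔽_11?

3

Evaluate at each of the 11 elements of 𝔽_11:
f(0) = 8; f(1) = 0 → root; f(2) = 4; f(3) = 4; f(4) = 6; f(5) = 5; f(6) = 7; f(7) = 7; f(8) = 0 → root; f(9) = 3; f(10) = 0 → root.
Roots: {1, 8, 10}.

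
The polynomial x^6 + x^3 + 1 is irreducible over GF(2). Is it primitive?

Write f(x) = x^6 + x^3 + 1.
|GF(2^6)^×| = 2^6 − 1 = 63. Prime factorization: 63 = 3^2·7.
f is primitive ⇔ x has order 63 in GF(2)[x]/(f), i.e. x^(63/q) ≠ 1 for each prime q | 63.
x^(21) mod f = x^3.
x^(9) mod f = 1
Since x^(9) = 1, the order of x divides 9 < 63; not primitive.

No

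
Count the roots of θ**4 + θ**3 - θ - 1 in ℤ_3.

Write f(θ) = θ**4 + θ**3 - θ - 1.
Evaluate at each of the 3 elements of ℤ_3:
f(0) = 2; f(1) = 0 → root; f(2) = 0 → root.
Roots: {1, 2}.

2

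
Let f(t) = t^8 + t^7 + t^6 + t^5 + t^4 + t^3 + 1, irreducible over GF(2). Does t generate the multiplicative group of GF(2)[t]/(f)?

|GF(2^8)^×| = 2^8 − 1 = 255. Prime factorization: 255 = 3·5·17.
f is primitive ⇔ t has order 255 in GF(2)[t]/(f), i.e. t^(255/q) ≠ 1 for each prime q | 255.
t^(85) mod f = 1
t^(51) mod f = t^7 + t^5 + t^3 + t^2 + 1.
t^(15) mod f = t^7 + t^6 + t^3 + t + 1.
Since t^(85) = 1, the order of t divides 85 < 255; not primitive.

No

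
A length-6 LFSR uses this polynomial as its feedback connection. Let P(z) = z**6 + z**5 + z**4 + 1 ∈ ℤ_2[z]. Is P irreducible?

No

Check for roots in ℤ_2: P(0) = 1; P(1) = 0 → root.
P(1) = 0, so (z − 1) divides P(z); P is reducible.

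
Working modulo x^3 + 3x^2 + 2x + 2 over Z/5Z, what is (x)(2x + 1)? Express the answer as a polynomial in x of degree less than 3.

Multiply in Z/5Z[x]: (x)·(2x + 1) = 2x^2 + x.
Reduced: 2x^2 + x.

2x^2 + x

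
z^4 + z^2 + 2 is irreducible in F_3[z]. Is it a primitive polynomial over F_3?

No

Write f(z) = z^4 + z^2 + 2.
|GF(3^4)^×| = 3^4 − 1 = 80. Prime factorization: 80 = 2^4·5.
f is primitive ⇔ z has order 80 in GF(3)[z]/(f), i.e. z^(80/q) ≠ 1 for each prime q | 80.
z^(40) mod f = 2.
z^(16) mod f = 1
Since z^(16) = 1, the order of z divides 16 < 80; not primitive.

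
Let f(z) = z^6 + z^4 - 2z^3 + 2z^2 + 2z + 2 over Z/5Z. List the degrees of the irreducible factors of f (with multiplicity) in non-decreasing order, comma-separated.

Roots in Z/5Z: f(0) = 2; f(1) = 1; f(2) = 3; f(3) = 2; f(4) = 1.
Complete factorization: f(z) = (z^6 + z^4 - 2z^3 + 2z^2 + 2z + 2).
Factor degrees with multiplicity: 6 = 6.

6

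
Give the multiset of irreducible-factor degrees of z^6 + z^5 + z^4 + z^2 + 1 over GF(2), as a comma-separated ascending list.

6

Write h(z) = z^6 + z^5 + z^4 + z^2 + 1.
Roots in GF(2): h(0) = 1; h(1) = 1.
Complete factorization: h(z) = (z^6 + z^5 + z^4 + z^2 + 1).
Factor degrees with multiplicity: 6 = 6.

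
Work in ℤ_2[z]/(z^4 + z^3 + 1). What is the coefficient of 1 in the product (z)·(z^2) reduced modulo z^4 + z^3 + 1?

0

Multiply in ℤ_2[z]: (z)·(z^2) = z^3.
Reduced: z^3.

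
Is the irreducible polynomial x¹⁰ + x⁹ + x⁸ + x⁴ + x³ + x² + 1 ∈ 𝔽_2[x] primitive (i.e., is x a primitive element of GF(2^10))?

Yes

Write f(x) = x¹⁰ + x⁹ + x⁸ + x⁴ + x³ + x² + 1.
|GF(2^10)^×| = 2^10 − 1 = 1023. Prime factorization: 1023 = 3·11·31.
f is primitive ⇔ x has order 1023 in GF(2)[x]/(f), i.e. x^(1023/q) ≠ 1 for each prime q | 1023.
x^(341) mod f = x⁸ + x⁶ + x⁵ + x³ + x.
x^(93) mod f = x⁸ + x⁵ + x² + 1.
x^(33) mod f = x² + x.
None equal 1, so x has full order 1023; f is primitive.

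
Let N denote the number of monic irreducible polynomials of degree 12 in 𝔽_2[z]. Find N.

By the necklace-counting formula, N_2(12) = (1/12) Σ_{d|12} μ(12/d)·2^d.
Divisors of 12: 1, 2, 3, 4, 6, 12; μ(12/d) for each: 0, 1, 0, -1, -1, 1.
Σ = 2^2 − 2^4 − 2^6 + 2^12 = 4020.
N = 4020/12 = 335.

335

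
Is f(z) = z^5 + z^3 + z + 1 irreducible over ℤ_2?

Check for roots in ℤ_2: f(0) = 1; f(1) = 0 → root.
f(1) = 0, so (z − 1) divides f(z); f is reducible.

No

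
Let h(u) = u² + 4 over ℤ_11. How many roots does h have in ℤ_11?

0

Evaluate at each of the 11 elements of ℤ_11:
h(0) = 4; h(1) = 5; h(2) = 8; h(3) = 2; h(4) = 9; h(5) = 7; h(6) = 7; h(7) = 9; h(8) = 2; h(9) = 8; h(10) = 5.
No element is a root.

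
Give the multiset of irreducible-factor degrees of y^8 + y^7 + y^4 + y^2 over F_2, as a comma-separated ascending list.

1, 1, 1, 2, 3

Write g(y) = y^8 + y^7 + y^4 + y^2.
Roots in F_2: g(0) = 0 → root; g(1) = 0 → root.
Linear factors from roots: (y), (y + 1).
Complete factorization: g(y) = (y + 1)·(y)^2·(y^2 + y + 1)·(y^3 + y^2 + 1).
Factor degrees with multiplicity: 1 + 1 + 1 + 2 + 3 = 8.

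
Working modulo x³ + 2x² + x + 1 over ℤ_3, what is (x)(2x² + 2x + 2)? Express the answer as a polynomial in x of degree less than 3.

x^2 + 1

Multiply in ℤ_3[x]: (x)·(2x² + 2x + 2) = 2x³ + 2x² + 2x.
Reduce using x³ ≡ x² + 2x + 2 (mod x³ + 2x² + x + 1).
Reduced: x² + 1.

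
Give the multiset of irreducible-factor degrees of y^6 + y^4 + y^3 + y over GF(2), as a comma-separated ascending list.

1, 1, 1, 1, 2

Write h(y) = y^6 + y^4 + y^3 + y.
Roots in GF(2): h(0) = 0 → root; h(1) = 0 → root.
Linear factors from roots: (y), (y + 1).
Complete factorization: h(y) = (y)·(y + 1)^3·(y^2 + y + 1).
Factor degrees with multiplicity: 1 + 1 + 1 + 1 + 2 = 6.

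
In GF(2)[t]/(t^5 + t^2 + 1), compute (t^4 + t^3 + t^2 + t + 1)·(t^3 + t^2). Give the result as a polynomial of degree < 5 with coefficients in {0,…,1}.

t^4

Multiply in GF(2)[t]: (t^4 + t^3 + t^2 + t + 1)·(t^3 + t^2) = t^7 + t^2.
Reduce using t^5 ≡ t^2 + 1 (mod t^5 + t^2 + 1).
Reduced: t^4.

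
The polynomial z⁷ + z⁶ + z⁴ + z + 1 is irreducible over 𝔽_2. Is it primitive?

Write f(z) = z⁷ + z⁶ + z⁴ + z + 1.
|GF(2^7)^×| = 2^7 − 1 = 127. Prime factorization: 127 = 127.
f is primitive ⇔ z has order 127 in GF(2)[z]/(f), i.e. z^(127/q) ≠ 1 for each prime q | 127.
z^(1) mod f = z.
None equal 1, so z has full order 127; f is primitive.

Yes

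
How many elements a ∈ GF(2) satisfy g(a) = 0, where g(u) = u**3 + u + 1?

Evaluate at each of the 2 elements of GF(2):
g(0) = 1; g(1) = 1.
No element is a root.

0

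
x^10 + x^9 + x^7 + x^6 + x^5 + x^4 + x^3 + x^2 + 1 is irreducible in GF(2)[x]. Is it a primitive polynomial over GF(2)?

Yes

Write f(x) = x^10 + x^9 + x^7 + x^6 + x^5 + x^4 + x^3 + x^2 + 1.
|GF(2^10)^×| = 2^10 − 1 = 1023. Prime factorization: 1023 = 3·11·31.
f is primitive ⇔ x has order 1023 in GF(2)[x]/(f), i.e. x^(1023/q) ≠ 1 for each prime q | 1023.
x^(341) mod f = x^8 + x^5 + x^4 + x + 1.
x^(93) mod f = x^9 + x^8 + x^6 + x^5 + x^4 + x^2 + 1.
x^(33) mod f = x^6 + x^4 + x^2 + 1.
None equal 1, so x has full order 1023; f is primitive.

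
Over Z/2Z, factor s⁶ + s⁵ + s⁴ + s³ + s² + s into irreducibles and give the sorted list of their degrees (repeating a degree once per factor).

Write f(s) = s⁶ + s⁵ + s⁴ + s³ + s² + s.
Roots in Z/2Z: f(0) = 0 → root; f(1) = 0 → root.
Linear factors from roots: (s), (s + 1).
Complete factorization: f(s) = (s)·(s + 1)·(s² + s + 1)^2.
Factor degrees with multiplicity: 1 + 1 + 2 + 2 = 6.

1, 1, 2, 2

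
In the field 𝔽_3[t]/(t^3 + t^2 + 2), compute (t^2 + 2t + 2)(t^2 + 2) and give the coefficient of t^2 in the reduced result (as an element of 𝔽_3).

Multiply in 𝔽_3[t]: (t^2 + 2t + 2)·(t^2 + 2) = t^4 + 2t^3 + t^2 + t + 1.
Reduce using t^3 ≡ 2t^2 + 1 (mod t^3 + t^2 + 2).
Reduced: 2t + 2.

0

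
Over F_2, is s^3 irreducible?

No

Write h(s) = s^3.
Check for roots in F_2: h(0) = 0 → root; h(1) = 1.
h(0) = 0, so (s) divides h(s); h is reducible.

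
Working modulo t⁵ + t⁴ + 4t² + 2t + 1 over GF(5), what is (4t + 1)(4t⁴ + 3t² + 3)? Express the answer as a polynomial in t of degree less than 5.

Multiply in GF(5)[t]: (4t + 1)·(4t⁴ + 3t² + 3) = t⁵ + 4t⁴ + 2t³ + 3t² + 2t + 3.
Reduce using t⁵ ≡ 4t⁴ + t² + 3t + 4 (mod t⁵ + t⁴ + 4t² + 2t + 1).
Reduced: 3t⁴ + 2t³ + 4t² + 2.

3t^4 + 2t^3 + 4t^2 + 2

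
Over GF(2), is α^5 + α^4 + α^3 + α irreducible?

No

Write P(α) = α^5 + α^4 + α^3 + α.
Check for roots in GF(2): P(0) = 0 → root; P(1) = 0 → root.
P(0) = 0, so (α) divides P(α); P is reducible.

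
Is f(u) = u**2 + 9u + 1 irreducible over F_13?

No

Check each element of F_13 for a root: f(0)=1, f(1)=11, f(2)=10, f(3)=11, f(4)=1, f(5)=6, f(6)=0, f(7)=9, f(8)=7, f(9)=7, f(10)=9, f(11)=0, f(12)=6.
f(6) = 0, so (u − 6) divides f(u); f is reducible.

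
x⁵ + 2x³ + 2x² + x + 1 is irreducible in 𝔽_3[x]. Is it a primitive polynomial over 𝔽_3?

Write f(x) = x⁵ + 2x³ + 2x² + x + 1.
|GF(3^5)^×| = 3^5 − 1 = 242. Prime factorization: 242 = 2·11^2.
f is primitive ⇔ x has order 242 in GF(3)[x]/(f), i.e. x^(242/q) ≠ 1 for each prime q | 242.
x^(121) mod f = 2.
x^(22) mod f = x³ + x².
None equal 1, so x has full order 242; f is primitive.

Yes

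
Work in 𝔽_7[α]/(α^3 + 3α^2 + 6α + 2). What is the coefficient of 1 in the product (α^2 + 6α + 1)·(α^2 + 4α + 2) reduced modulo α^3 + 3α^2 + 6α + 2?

2

Multiply in 𝔽_7[α]: (α^2 + 6α + 1)·(α^2 + 4α + 2) = α^4 + 3α^3 + 6α^2 + 2α + 2.
Reduce using α^3 ≡ 4α^2 + α + 5 (mod α^3 + 3α^2 + 6α + 2).
Reduced: 2.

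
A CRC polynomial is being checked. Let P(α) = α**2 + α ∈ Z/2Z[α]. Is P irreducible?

No

Check for roots in Z/2Z: P(0) = 0 → root; P(1) = 0 → root.
P(0) = 0, so (α) divides P(α); P is reducible.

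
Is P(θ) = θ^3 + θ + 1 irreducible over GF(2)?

Yes

Check for roots in GF(2): P(0) = 1; P(1) = 1.
No roots. A degree-3 polynomial over a field with no linear factor is irreducible.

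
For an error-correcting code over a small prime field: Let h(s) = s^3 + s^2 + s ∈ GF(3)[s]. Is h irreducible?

No

Check for roots in GF(3): h(0) = 0 → root; h(1) = 0 → root; h(2) = 2.
h(0) = 0, so (s) divides h(s); h is reducible.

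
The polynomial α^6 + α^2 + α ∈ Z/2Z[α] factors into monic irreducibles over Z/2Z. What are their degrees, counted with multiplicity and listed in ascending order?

Write h(α) = α^6 + α^2 + α.
Roots in Z/2Z: h(0) = 0 → root; h(1) = 1.
Linear factors from roots: (α).
Complete factorization: h(α) = (α)·(α^2 + α + 1)·(α^3 + α^2 + 1).
Factor degrees with multiplicity: 1 + 2 + 3 = 6.

1, 2, 3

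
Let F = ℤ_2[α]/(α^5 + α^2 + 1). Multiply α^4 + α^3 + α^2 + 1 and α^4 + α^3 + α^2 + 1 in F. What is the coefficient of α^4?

Multiply in ℤ_2[α]: (α^4 + α^3 + α^2 + 1)·(α^4 + α^3 + α^2 + 1) = α^8 + α^6 + α^4 + 1.
Reduce using α^5 ≡ α^2 + 1 (mod α^5 + α^2 + 1).
Reduced: α^4 + α^2 + α.

1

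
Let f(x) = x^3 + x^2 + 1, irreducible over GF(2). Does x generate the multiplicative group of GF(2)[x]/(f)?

Yes

|GF(2^3)^×| = 2^3 − 1 = 7. Prime factorization: 7 = 7.
f is primitive ⇔ x has order 7 in GF(2)[x]/(f), i.e. x^(7/q) ≠ 1 for each prime q | 7.
x^(1) mod f = x.
None equal 1, so x has full order 7; f is primitive.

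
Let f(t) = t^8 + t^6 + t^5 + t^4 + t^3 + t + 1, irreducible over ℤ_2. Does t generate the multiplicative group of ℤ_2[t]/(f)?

|GF(2^8)^×| = 2^8 − 1 = 255. Prime factorization: 255 = 3·5·17.
f is primitive ⇔ t has order 255 in GF(2)[t]/(f), i.e. t^(255/q) ≠ 1 for each prime q | 255.
t^(85) mod f = 1
t^(51) mod f = t^6 + t^5 + t^4 + t^3.
t^(15) mod f = t^7 + t^5 + t^4 + t^3 + t^2.
Since t^(85) = 1, the order of t divides 85 < 255; not primitive.

No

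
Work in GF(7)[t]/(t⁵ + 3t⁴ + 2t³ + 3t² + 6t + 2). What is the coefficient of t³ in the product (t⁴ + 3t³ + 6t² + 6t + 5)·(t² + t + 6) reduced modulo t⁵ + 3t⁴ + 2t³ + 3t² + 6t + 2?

4

Multiply in GF(7)[t]: (t⁴ + 3t³ + 6t² + 6t + 5)·(t² + t + 6) = t⁶ + 4t⁵ + t⁴ + 2t³ + 5t² + 6t + 2.
Reduce using t⁵ ≡ 4t⁴ + 5t³ + 4t² + t + 5 (mod t⁵ + 3t⁴ + 2t³ + 3t² + 6t + 2).
Reduced: 3t⁴ + 4t³ + 3t² + 5t.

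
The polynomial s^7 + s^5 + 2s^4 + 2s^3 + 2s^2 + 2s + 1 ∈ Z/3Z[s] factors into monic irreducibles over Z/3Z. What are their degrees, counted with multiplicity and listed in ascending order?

Write g(s) = s^7 + s^5 + 2s^4 + 2s^3 + 2s^2 + 2s + 1.
Roots in Z/3Z: g(0) = 1; g(1) = 2; g(2) = 2.
Complete factorization: g(s) = (s^7 + s^5 + 2s^4 + 2s^3 + 2s^2 + 2s + 1).
Factor degrees with multiplicity: 7 = 7.

7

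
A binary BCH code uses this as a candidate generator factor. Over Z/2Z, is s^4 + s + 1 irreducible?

Write P(s) = s^4 + s + 1.
Check for roots in Z/2Z: P(0) = 1; P(1) = 1.
No roots, so no linear factors.
Monic irreducibles of degree 2 over GF(2): s^2 + s + 1.
None of them divide P (all give nonzero remainder).
No irreducible factor of degree ≤ 2 exists, so P is irreducible over GF(2).

Yes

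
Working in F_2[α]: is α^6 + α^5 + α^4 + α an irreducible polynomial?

No

Write h(α) = α^6 + α^5 + α^4 + α.
Check for roots in F_2: h(0) = 0 → root; h(1) = 0 → root.
h(0) = 0, so (α) divides h(α); h is reducible.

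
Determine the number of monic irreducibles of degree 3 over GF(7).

112

x^(7^3) − x is the product of all monic irreducibles of degree dividing 3; Möbius inversion gives N = (1/3) Σ μ(3/d)·7^d.
Divisors of 3: 1, 3; μ(3/d) for each: -1, 1.
Σ = − 7^1 + 7^3 = 336.
N = 336/3 = 112.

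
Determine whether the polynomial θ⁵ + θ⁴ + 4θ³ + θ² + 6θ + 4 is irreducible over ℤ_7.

Yes

Write g(θ) = θ⁵ + θ⁴ + 4θ³ + θ² + 6θ + 4.
Check for roots in ℤ_7: g(0) = 4; g(1) = 3; g(2) = 2; g(3) = 1; g(4) = 5; g(5) = 4; g(6) = 2.
No roots, so no linear factors.
Degree-2 irreducible divisors: test the 21 monic irreducibles of degree 2 over GF(7).
None of them divide g (all give nonzero remainder).
No irreducible factor of degree ≤ 2 exists, so g is irreducible over GF(7).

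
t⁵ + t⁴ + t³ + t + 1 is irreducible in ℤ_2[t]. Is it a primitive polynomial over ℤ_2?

Yes

Write f(t) = t⁵ + t⁴ + t³ + t + 1.
|GF(2^5)^×| = 2^5 − 1 = 31. Prime factorization: 31 = 31.
f is primitive ⇔ t has order 31 in GF(2)[t]/(f), i.e. t^(31/q) ≠ 1 for each prime q | 31.
t^(1) mod f = t.
None equal 1, so t has full order 31; f is primitive.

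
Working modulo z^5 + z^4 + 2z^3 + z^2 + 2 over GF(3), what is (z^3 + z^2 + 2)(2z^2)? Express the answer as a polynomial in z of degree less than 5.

2z^3 + 2z^2 + 2

Multiply in GF(3)[z]: (z^3 + z^2 + 2)·(2z^2) = 2z^5 + 2z^4 + z^2.
Reduce using z^5 ≡ 2z^4 + z^3 + 2z^2 + 1 (mod z^5 + z^4 + 2z^3 + z^2 + 2).
Reduced: 2z^3 + 2z^2 + 2.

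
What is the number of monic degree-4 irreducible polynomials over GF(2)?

3

The number of monic irreducibles of degree 4 over GF(2) is (1/4)·Σ_{d∣4} μ(4/d) 2^d.
Divisors of 4: 1, 2, 4; μ(4/d) for each: 0, -1, 1.
Σ = − 2^2 + 2^4 = 12.
N = 12/4 = 3.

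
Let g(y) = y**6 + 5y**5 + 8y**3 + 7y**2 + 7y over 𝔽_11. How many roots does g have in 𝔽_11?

Evaluate at each of the 11 elements of 𝔽_11:
g(0) = 0 → root; g(1) = 6; g(2) = 0 → root; g(3) = 0 → root; g(4) = 1; g(5) = 10; g(6) = 9; g(7) = 0 → root; g(8) = 0 → root; g(9) = 8; g(10) = 10.
Roots: {0, 2, 3, 7, 8}.

5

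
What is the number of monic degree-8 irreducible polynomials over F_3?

810

By the necklace-counting formula, N_3(8) = (1/8) Σ_{d|8} μ(8/d)·3^d.
Divisors of 8: 1, 2, 4, 8; μ(8/d) for each: 0, 0, -1, 1.
Σ = − 3^4 + 3^8 = 6480.
N = 6480/8 = 810.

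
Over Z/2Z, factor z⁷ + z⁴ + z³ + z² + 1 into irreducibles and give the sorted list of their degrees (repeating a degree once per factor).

Write f(z) = z⁷ + z⁴ + z³ + z² + 1.
Roots in Z/2Z: f(0) = 1; f(1) = 1.
Complete factorization: f(z) = (z⁷ + z⁴ + z³ + z² + 1).
Factor degrees with multiplicity: 7 = 7.

7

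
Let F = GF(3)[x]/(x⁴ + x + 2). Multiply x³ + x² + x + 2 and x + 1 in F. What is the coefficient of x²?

2

Multiply in GF(3)[x]: (x³ + x² + x + 2)·(x + 1) = x⁴ + 2x³ + 2x² + 2.
Reduce using x⁴ ≡ 2x + 1 (mod x⁴ + x + 2).
Reduced: 2x³ + 2x² + 2x.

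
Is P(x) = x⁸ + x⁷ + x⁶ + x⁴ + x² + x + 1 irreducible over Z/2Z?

Check for roots in Z/2Z: P(0) = 1; P(1) = 1.
No roots, so no linear factors.
Monic irreducibles of degree 2 over GF(2): x² + x + 1.
None of them divide P (all give nonzero remainder).
Monic irreducibles of degree 3 over GF(2): x³ + x + 1, x³ + x² + 1.
None of them divide P (all give nonzero remainder).
Monic irreducibles of degree 4 over GF(2): x⁴ + x + 1, x⁴ + x³ + 1, x⁴ + x³ + x² + x + 1.
None of them divide P (all give nonzero remainder).
No irreducible factor of degree ≤ 4 exists, so P is irreducible over GF(2).

Yes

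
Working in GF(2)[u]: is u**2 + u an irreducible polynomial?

Write g(u) = u**2 + u.
Check for roots in GF(2): g(0) = 0 → root; g(1) = 0 → root.
g(0) = 0, so (u) divides g(u); g is reducible.

No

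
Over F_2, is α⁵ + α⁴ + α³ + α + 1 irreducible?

Write m(α) = α⁵ + α⁴ + α³ + α + 1.
Check for roots in F_2: m(0) = 1; m(1) = 1.
No roots, so no linear factors.
Monic irreducibles of degree 2 over GF(2): α² + α + 1.
None of them divide m (all give nonzero remainder).
No irreducible factor of degree ≤ 2 exists, so m is irreducible over GF(2).

Yes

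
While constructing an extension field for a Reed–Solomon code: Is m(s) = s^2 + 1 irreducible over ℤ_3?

Check for roots in ℤ_3: m(0) = 1; m(1) = 2; m(2) = 2.
No roots. A degree-2 polynomial over a field with no linear factor is irreducible.

Yes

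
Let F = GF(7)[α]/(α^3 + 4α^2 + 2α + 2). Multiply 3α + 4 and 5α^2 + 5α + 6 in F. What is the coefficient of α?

1

Multiply in GF(7)[α]: (3α + 4)·(5α^2 + 5α + 6) = α^3 + 3α + 3.
Reduce using α^3 ≡ 3α^2 + 5α + 5 (mod α^3 + 4α^2 + 2α + 2).
Reduced: 3α^2 + α + 1.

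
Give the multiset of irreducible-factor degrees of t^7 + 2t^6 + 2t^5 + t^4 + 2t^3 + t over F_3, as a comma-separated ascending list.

Write h(t) = t^7 + 2t^6 + 2t^5 + t^4 + 2t^3 + t.
Roots in F_3: h(0) = 0 → root; h(1) = 0 → root; h(2) = 0 → root.
Linear factors from roots: (t), (t + 2), (t + 1).
Complete factorization: h(t) = (t)·(t + 1)·(t + 2)·(t^4 + 2t^3 + 2).
Factor degrees with multiplicity: 1 + 1 + 1 + 4 = 7.

1, 1, 1, 4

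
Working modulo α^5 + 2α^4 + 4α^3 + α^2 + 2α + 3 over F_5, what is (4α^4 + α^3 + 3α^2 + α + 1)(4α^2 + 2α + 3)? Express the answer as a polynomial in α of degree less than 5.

2α^4 + 2α^3 + 3α^2 + 2α + 3

Multiply in F_5[α]: (4α^4 + α^3 + 3α^2 + α + 1)·(4α^2 + 2α + 3) = α^6 + 2α^5 + α^4 + 3α^3 + 3.
Reduce using α^5 ≡ 3α^4 + α^3 + 4α^2 + 3α + 2 (mod α^5 + 2α^4 + 4α^3 + α^2 + 2α + 3).
Reduced: 2α^4 + 2α^3 + 3α^2 + 2α + 3.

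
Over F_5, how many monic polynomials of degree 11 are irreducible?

4438920

By the necklace-counting formula, N_5(11) = (1/11) Σ_{d|11} μ(11/d)·5^d.
Divisors of 11: 1, 11; μ(11/d) for each: -1, 1.
Σ = − 5^1 + 5^11 = 48828120.
N = 48828120/11 = 4438920.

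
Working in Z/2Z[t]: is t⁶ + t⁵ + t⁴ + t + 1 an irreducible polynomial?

Write P(t) = t⁶ + t⁵ + t⁴ + t + 1.
Check for roots in Z/2Z: P(0) = 1; P(1) = 1.
No roots, so no linear factors.
Monic irreducibles of degree 2 over GF(2): t² + t + 1.
None of them divide P (all give nonzero remainder).
Monic irreducibles of degree 3 over GF(2): t³ + t + 1, t³ + t² + 1.
None of them divide P (all give nonzero remainder).
No irreducible factor of degree ≤ 3 exists, so P is irreducible over GF(2).

Yes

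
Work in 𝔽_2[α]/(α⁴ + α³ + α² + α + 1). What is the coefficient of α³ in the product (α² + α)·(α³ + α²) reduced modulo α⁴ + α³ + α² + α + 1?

Multiply in 𝔽_2[α]: (α² + α)·(α³ + α²) = α⁵ + α³.
Reduce using α⁴ ≡ α³ + α² + α + 1 (mod α⁴ + α³ + α² + α + 1).
Reduced: α³ + 1.

1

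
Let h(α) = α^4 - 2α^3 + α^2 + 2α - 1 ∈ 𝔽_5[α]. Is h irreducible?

Yes

Check for roots in 𝔽_5: h(0) = 4; h(1) = 1; h(2) = 2; h(3) = 1; h(4) = 1.
No roots, so no linear factors.
Degree-2 irreducible divisors: test the 10 monic irreducibles of degree 2 over GF(5).
None of them divide h (all give nonzero remainder).
No irreducible factor of degree ≤ 2 exists, so h is irreducible over GF(5).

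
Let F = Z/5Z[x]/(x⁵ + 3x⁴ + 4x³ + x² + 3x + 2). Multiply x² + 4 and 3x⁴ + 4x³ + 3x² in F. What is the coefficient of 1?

0

Multiply in Z/5Z[x]: (x² + 4)·(3x⁴ + 4x³ + 3x²) = 3x⁶ + 4x⁵ + x³ + 2x².
Reduce using x⁵ ≡ 2x⁴ + x³ + 4x² + 2x + 3 (mod x⁵ + 3x⁴ + 4x³ + x² + 3x + 2).
Reduced: 3x⁴ + 3x³ + 3x² + 4x.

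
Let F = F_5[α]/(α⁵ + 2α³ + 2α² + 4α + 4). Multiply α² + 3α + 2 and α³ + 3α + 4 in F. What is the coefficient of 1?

4

Multiply in F_5[α]: (α² + 3α + 2)·(α³ + 3α + 4) = α⁵ + 3α⁴ + 3α² + 3α + 3.
Reduce using α⁵ ≡ 3α³ + 3α² + α + 1 (mod α⁵ + 2α³ + 2α² + 4α + 4).
Reduced: 3α⁴ + 3α³ + α² + 4α + 4.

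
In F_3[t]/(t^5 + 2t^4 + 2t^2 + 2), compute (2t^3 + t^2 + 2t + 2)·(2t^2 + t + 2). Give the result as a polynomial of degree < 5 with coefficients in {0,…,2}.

2t^4 + 2

Multiply in F_3[t]: (2t^3 + t^2 + 2t + 2)·(2t^2 + t + 2) = t^5 + t^4 + 2t^2 + 1.
Reduce using t^5 ≡ t^4 + t^2 + 1 (mod t^5 + 2t^4 + 2t^2 + 2).
Reduced: 2t^4 + 2.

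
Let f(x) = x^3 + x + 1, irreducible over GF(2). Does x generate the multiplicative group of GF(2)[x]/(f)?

|GF(2^3)^×| = 2^3 − 1 = 7. Prime factorization: 7 = 7.
f is primitive ⇔ x has order 7 in GF(2)[x]/(f), i.e. x^(7/q) ≠ 1 for each prime q | 7.
x^(1) mod f = x.
None equal 1, so x has full order 7; f is primitive.

Yes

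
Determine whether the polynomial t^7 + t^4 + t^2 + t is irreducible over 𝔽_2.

No

Write m(t) = t^7 + t^4 + t^2 + t.
Check for roots in 𝔽_2: m(0) = 0 → root; m(1) = 0 → root.
m(0) = 0, so (t) divides m(t); m is reducible.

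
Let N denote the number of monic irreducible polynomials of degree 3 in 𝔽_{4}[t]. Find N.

By the necklace-counting formula, N_4(3) = (1/3) Σ_{d|3} μ(3/d)·4^d.
Divisors of 3: 1, 3; μ(3/d) for each: -1, 1.
Σ = − 4^1 + 4^3 = 60.
N = 60/3 = 20.

20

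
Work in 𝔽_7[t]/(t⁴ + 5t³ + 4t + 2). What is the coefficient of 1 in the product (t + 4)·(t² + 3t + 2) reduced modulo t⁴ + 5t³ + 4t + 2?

1

Multiply in 𝔽_7[t]: (t + 4)·(t² + 3t + 2) = t³ + 1.
Reduced: t³ + 1.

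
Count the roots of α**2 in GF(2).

Write f(α) = α**2.
Evaluate at each of the 2 elements of GF(2):
f(0) = 0 → root; f(1) = 1.
Roots: {0}.

1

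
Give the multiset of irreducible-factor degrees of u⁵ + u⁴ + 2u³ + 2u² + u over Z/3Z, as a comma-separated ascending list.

1, 2, 2

Write h(u) = u⁵ + u⁴ + 2u³ + 2u² + u.
Roots in Z/3Z: h(0) = 0 → root; h(1) = 1; h(2) = 2.
Linear factors from roots: (u).
Complete factorization: h(u) = (u)·(u² + 2u + 2)^2.
Factor degrees with multiplicity: 1 + 2 + 2 = 5.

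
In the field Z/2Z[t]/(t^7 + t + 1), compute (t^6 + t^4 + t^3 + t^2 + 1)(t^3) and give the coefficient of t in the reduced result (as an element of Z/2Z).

Multiply in Z/2Z[t]: (t^6 + t^4 + t^3 + t^2 + 1)·(t^3) = t^9 + t^7 + t^6 + t^5 + t^3.
Reduce using t^7 ≡ t + 1 (mod t^7 + t + 1).
Reduced: t^6 + t^5 + t^2 + t + 1.

1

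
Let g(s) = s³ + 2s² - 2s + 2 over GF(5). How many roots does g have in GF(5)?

Evaluate at each of the 5 elements of GF(5):
g(0) = 2; g(1) = 3; g(2) = 4; g(3) = 1; g(4) = 0 → root.
Roots: {4}.

1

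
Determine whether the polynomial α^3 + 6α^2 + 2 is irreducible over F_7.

No

Write P(α) = α^3 + 6α^2 + 2.
Check for roots in F_7: P(0) = 2; P(1) = 2; P(2) = 6; P(3) = 6; P(4) = 1; P(5) = 4; P(6) = 0 → root.
P(6) = 0, so (α − 6) divides P(α); P is reducible.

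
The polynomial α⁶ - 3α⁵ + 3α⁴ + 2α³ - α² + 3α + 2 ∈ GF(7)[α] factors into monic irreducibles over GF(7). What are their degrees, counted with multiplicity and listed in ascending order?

1, 1, 2, 2

Write g(α) = α⁶ - 3α⁵ + 3α⁴ + 2α³ - α² + 3α + 2.
Linear factors from roots: (α - 1), (α + 3).
Complete factorization: g(α) = (α + 3)·(α - 1)·(α² + 3α + 1)·(α² - α - 3).
Factor degrees with multiplicity: 1 + 1 + 2 + 2 = 6.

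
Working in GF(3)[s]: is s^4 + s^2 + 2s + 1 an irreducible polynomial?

Write m(s) = s^4 + s^2 + 2s + 1.
Check for roots in GF(3): m(0) = 1; m(1) = 2; m(2) = 1.
No roots, so no linear factors.
Monic irreducibles of degree 2 over GF(3): s^2 + 1, s^2 + s + 2, s^2 + 2s + 2.
None of them divide m (all give nonzero remainder).
No irreducible factor of degree ≤ 2 exists, so m is irreducible over GF(3).

Yes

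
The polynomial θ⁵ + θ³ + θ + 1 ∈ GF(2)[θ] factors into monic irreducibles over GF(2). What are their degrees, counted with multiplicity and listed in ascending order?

Write g(θ) = θ⁵ + θ³ + θ + 1.
Roots in GF(2): g(0) = 1; g(1) = 0 → root.
Linear factors from roots: (θ + 1).
Complete factorization: g(θ) = (θ + 1)·(θ⁴ + θ³ + 1).
Factor degrees with multiplicity: 1 + 4 = 5.

1, 4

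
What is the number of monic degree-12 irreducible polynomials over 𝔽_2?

335

x^(2^12) − x is the product of all monic irreducibles of degree dividing 12; Möbius inversion gives N = (1/12) Σ μ(12/d)·2^d.
Divisors of 12: 1, 2, 3, 4, 6, 12; μ(12/d) for each: 0, 1, 0, -1, -1, 1.
Σ = 2^2 − 2^4 − 2^6 + 2^12 = 4020.
N = 4020/12 = 335.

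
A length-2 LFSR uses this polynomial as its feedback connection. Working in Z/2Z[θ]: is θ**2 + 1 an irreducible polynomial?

No

Write P(θ) = θ**2 + 1.
Check for roots in Z/2Z: P(0) = 1; P(1) = 0 → root.
P(1) = 0, so (θ − 1) divides P(θ); P is reducible.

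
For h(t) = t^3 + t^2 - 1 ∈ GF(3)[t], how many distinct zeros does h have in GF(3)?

Evaluate at each of the 3 elements of GF(3):
h(0) = 2; h(1) = 1; h(2) = 2.
No element is a root.

0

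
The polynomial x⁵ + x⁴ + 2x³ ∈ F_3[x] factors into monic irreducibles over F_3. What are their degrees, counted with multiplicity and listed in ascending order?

Write h(x) = x⁵ + x⁴ + 2x³.
Roots in F_3: h(0) = 0 → root; h(1) = 1; h(2) = 1.
Linear factors from roots: (x).
Complete factorization: h(x) = (x)^3·(x² + x + 2).
Factor degrees with multiplicity: 1 + 1 + 1 + 2 = 5.

1, 1, 1, 2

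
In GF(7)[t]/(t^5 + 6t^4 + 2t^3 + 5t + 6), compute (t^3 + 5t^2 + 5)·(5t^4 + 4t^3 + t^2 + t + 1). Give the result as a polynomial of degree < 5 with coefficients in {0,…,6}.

Multiply in GF(7)[t]: (t^3 + 5t^2 + 5)·(5t^4 + 4t^3 + t^2 + t + 1) = 5t^7 + t^6 + 3t^4 + 5t^3 + 3t^2 + 5t + 5.
Reduce using t^5 ≡ t^4 + 5t^3 + 2t + 1 (mod t^5 + 6t^4 + 2t^3 + 5t + 6).
Reduced: t^4 + 2t^3 + 6t^2 + 3t + 1.

t^4 + 2t^3 + 6t^2 + 3t + 1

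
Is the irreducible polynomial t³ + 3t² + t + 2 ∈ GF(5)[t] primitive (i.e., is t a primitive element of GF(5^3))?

Yes

Write f(t) = t³ + 3t² + t + 2.
|GF(5^3)^×| = 5^3 − 1 = 124. Prime factorization: 124 = 2^2·31.
f is primitive ⇔ t has order 124 in GF(5)[t]/(f), i.e. t^(124/q) ≠ 1 for each prime q | 124.
t^(62) mod f = 4.
t^(4) mod f = 3t² + t + 1.
None equal 1, so t has full order 124; f is primitive.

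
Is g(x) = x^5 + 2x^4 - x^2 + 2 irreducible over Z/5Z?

Check for roots in Z/5Z: g(0) = 2; g(1) = 4; g(2) = 2; g(3) = 3; g(4) = 2.
No roots, so no linear factors.
Degree-2 irreducible divisors: test the 10 monic irreducibles of degree 2 over GF(5).
None of them divide g (all give nonzero remainder).
No irreducible factor of degree ≤ 2 exists, so g is irreducible over GF(5).

Yes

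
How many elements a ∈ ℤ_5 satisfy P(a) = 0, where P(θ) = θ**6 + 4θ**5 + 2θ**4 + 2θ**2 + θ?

3

Evaluate at each of the 5 elements of ℤ_5:
P(0) = 0 → root; P(1) = 0 → root; P(2) = 4; P(3) = 4; P(4) = 0 → root.
Roots: {0, 1, 4}.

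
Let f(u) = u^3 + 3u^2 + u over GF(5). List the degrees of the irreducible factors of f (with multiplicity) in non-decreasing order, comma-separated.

1, 1, 1

Roots in GF(5): f(0) = 0 → root; f(1) = 0 → root; f(2) = 2; f(3) = 2; f(4) = 1.
Linear factors from roots: (u), (u + 4).
Complete factorization: f(u) = (u)·(u + 4)^2.
Factor degrees with multiplicity: 1 + 1 + 1 = 3.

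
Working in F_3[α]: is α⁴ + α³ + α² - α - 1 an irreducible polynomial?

Yes

Write g(α) = α⁴ + α³ + α² - α - 1.
Check for roots in F_3: g(0) = 2; g(1) = 1; g(2) = 1.
No roots, so no linear factors.
Monic irreducibles of degree 2 over GF(3): α² + 1, α² + α - 1, α² - α - 1.
None of them divide g (all give nonzero remainder).
No irreducible factor of degree ≤ 2 exists, so g is irreducible over GF(3).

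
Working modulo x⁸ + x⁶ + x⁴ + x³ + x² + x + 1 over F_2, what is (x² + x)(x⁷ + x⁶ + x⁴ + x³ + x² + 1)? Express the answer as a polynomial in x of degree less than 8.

x^6 + x^5 + x^4

Multiply in F_2[x]: (x² + x)·(x⁷ + x⁶ + x⁴ + x³ + x² + 1) = x⁹ + x⁷ + x⁶ + x³ + x² + x.
Reduce using x⁸ ≡ x⁶ + x⁴ + x³ + x² + x + 1 (mod x⁸ + x⁶ + x⁴ + x³ + x² + x + 1).
Reduced: x⁶ + x⁵ + x⁴.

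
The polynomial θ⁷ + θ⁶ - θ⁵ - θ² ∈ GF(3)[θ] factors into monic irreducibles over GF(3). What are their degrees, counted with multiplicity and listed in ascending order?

Write h(θ) = θ⁷ + θ⁶ - θ⁵ - θ².
Roots in GF(3): h(0) = 0 → root; h(1) = 0 → root; h(2) = 0 → root.
Linear factors from roots: (θ), (θ - 1), (θ + 1).
Complete factorization: h(θ) = (θ + 1)·(θ)^2·(θ - 1)^2·(θ² - θ - 1).
Factor degrees with multiplicity: 1 + 1 + 1 + 1 + 1 + 2 = 7.

1, 1, 1, 1, 1, 2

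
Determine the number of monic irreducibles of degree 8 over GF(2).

30

Gauss's count: N_{2}(8) = (1/8) Σ_{d|8} μ(8/d)·2^d.
Divisors of 8: 1, 2, 4, 8; μ(8/d) for each: 0, 0, -1, 1.
Σ = − 2^4 + 2^8 = 240.
N = 240/8 = 30.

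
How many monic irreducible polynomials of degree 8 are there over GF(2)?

30

By the necklace-counting formula, N_2(8) = (1/8) Σ_{d|8} μ(8/d)·2^d.
Divisors of 8: 1, 2, 4, 8; μ(8/d) for each: 0, 0, -1, 1.
Σ = − 2^4 + 2^8 = 240.
N = 240/8 = 30.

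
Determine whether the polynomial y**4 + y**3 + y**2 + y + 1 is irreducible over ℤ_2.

Yes

Write g(y) = y**4 + y**3 + y**2 + y + 1.
Check for roots in ℤ_2: g(0) = 1; g(1) = 1.
No roots, so no linear factors.
Monic irreducibles of degree 2 over GF(2): y**2 + y + 1.
None of them divide g (all give nonzero remainder).
No irreducible factor of degree ≤ 2 exists, so g is irreducible over GF(2).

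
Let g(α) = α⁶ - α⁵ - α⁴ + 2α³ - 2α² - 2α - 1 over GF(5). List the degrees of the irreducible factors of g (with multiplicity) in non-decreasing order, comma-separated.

Roots in GF(5): g(0) = 4; g(1) = 1; g(2) = 4; g(3) = 4; g(4) = 3.
Complete factorization: g(α) = (α² + α + 1)·(α⁴ - 2α³ - α - 1).
Factor degrees with multiplicity: 2 + 4 = 6.

2, 4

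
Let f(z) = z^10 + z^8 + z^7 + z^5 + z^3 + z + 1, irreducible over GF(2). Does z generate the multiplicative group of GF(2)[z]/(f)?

|GF(2^10)^×| = 2^10 − 1 = 1023. Prime factorization: 1023 = 3·11·31.
f is primitive ⇔ z has order 1023 in GF(2)[z]/(f), i.e. z^(1023/q) ≠ 1 for each prime q | 1023.
z^(341) mod f = 1
z^(93) mod f = z^8 + z^7 + z^6 + z^5 + z^4 + z^3 + z.
z^(33) mod f = z^8 + z^7 + z^6 + z^2.
Since z^(341) = 1, the order of z divides 341 < 1023; not primitive.

No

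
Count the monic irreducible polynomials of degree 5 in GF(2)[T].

6

x^(2^5) − x is the product of all monic irreducibles of degree dividing 5; Möbius inversion gives N = (1/5) Σ μ(5/d)·2^d.
Divisors of 5: 1, 5; μ(5/d) for each: -1, 1.
Σ = − 2^1 + 2^5 = 30.
N = 30/5 = 6.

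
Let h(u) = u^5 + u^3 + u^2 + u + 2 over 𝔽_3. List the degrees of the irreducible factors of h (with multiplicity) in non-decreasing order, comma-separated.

Roots in 𝔽_3: h(0) = 2; h(1) = 0 → root; h(2) = 0 → root.
Linear factors from roots: (u + 2), (u + 1).
Complete factorization: h(u) = (u + 1)·(u + 2)·(u^3 + 2u + 1).
Factor degrees with multiplicity: 1 + 1 + 3 = 5.

1, 1, 3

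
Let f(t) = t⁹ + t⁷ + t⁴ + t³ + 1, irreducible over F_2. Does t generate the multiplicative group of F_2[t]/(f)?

No

|GF(2^9)^×| = 2^9 − 1 = 511. Prime factorization: 511 = 7·73.
f is primitive ⇔ t has order 511 in GF(2)[t]/(f), i.e. t^(511/q) ≠ 1 for each prime q | 511.
t^(73) mod f = 1
t^(7) mod f = t⁷.
Since t^(73) = 1, the order of t divides 73 < 511; not primitive.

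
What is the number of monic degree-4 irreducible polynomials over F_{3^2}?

The number of monic irreducibles of degree 4 over GF(9) is (1/4)·Σ_{d∣4} μ(4/d) 9^d.
Divisors of 4: 1, 2, 4; μ(4/d) for each: 0, -1, 1.
Σ = − 9^2 + 9^4 = 6480.
N = 6480/4 = 1620.

1620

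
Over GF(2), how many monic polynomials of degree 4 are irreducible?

By the necklace-counting formula, N_2(4) = (1/4) Σ_{d|4} μ(4/d)·2^d.
Divisors of 4: 1, 2, 4; μ(4/d) for each: 0, -1, 1.
Σ = − 2^2 + 2^4 = 12.
N = 12/4 = 3.

3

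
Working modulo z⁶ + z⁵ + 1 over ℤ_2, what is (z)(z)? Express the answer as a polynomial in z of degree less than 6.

z^2

Multiply in ℤ_2[z]: (z)·(z) = z².
Reduced: z².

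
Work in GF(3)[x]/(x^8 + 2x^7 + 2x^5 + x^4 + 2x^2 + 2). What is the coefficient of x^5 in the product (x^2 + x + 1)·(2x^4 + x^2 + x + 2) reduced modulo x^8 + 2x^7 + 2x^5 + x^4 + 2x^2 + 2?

2

Multiply in GF(3)[x]: (x^2 + x + 1)·(2x^4 + x^2 + x + 2) = 2x^6 + 2x^5 + 2x^3 + x^2 + 2.
Reduced: 2x^6 + 2x^5 + 2x^3 + x^2 + 2.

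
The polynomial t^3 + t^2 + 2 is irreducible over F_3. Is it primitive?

Write f(t) = t^3 + t^2 + 2.
|GF(3^3)^×| = 3^3 − 1 = 26. Prime factorization: 26 = 2·13.
f is primitive ⇔ t has order 26 in GF(3)[t]/(f), i.e. t^(26/q) ≠ 1 for each prime q | 26.
t^(13) mod f = 1
t^(2) mod f = t^2.
Since t^(13) = 1, the order of t divides 13 < 26; not primitive.

No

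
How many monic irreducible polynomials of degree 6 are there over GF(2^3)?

43596

x^(8^6) − x is the product of all monic irreducibles of degree dividing 6; Möbius inversion gives N = (1/6) Σ μ(6/d)·8^d.
Divisors of 6: 1, 2, 3, 6; μ(6/d) for each: 1, -1, -1, 1.
Σ = 8^1 − 8^2 − 8^3 + 8^6 = 261576.
N = 261576/6 = 43596.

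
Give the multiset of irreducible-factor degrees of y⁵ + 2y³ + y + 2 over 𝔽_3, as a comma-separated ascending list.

1, 1, 3

Write g(y) = y⁵ + 2y³ + y + 2.
Roots in 𝔽_3: g(0) = 2; g(1) = 0 → root; g(2) = 1.
Linear factors from roots: (y + 2).
Complete factorization: g(y) = (y + 2)^2·(y³ + 2y² + 2y + 2).
Factor degrees with multiplicity: 1 + 1 + 3 = 5.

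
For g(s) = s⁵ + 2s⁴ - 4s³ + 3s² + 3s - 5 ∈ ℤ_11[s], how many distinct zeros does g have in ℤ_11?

Evaluate at each of the 11 elements of ℤ_11:
g(0) = 6; g(1) = 0 → root; g(2) = 1; g(3) = 9; g(4) = 4; g(5) = 0 → root; g(6) = 0 → root; g(7) = 6; g(8) = 7; g(9) = 0 → root; g(10) = 0 → root.
Roots: {1, 5, 6, 9, 10}.

5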